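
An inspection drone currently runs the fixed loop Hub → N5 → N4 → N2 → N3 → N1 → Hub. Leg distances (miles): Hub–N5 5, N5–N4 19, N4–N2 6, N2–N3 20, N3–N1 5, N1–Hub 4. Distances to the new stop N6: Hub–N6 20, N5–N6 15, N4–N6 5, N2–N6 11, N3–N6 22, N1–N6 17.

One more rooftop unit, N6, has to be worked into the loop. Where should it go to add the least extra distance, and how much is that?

Insertion cost between consecutive stops i–j is d(i,N6) + d(N6,j) − d(i,j):
  between Hub and N5: 20 + 15 − 5 = 30
  between N5 and N4: 15 + 5 − 19 = 1
  between N4 and N2: 5 + 11 − 6 = 10
  between N2 and N3: 11 + 22 − 20 = 13
  between N3 and N1: 22 + 17 − 5 = 34
  between N1 and Hub: 17 + 20 − 4 = 33
Cheapest insertion is between N5 and N4, adding 1.
New total = 59 + 1 = 60.

Adding 1 miles by placing N6 on the N5–N4 leg.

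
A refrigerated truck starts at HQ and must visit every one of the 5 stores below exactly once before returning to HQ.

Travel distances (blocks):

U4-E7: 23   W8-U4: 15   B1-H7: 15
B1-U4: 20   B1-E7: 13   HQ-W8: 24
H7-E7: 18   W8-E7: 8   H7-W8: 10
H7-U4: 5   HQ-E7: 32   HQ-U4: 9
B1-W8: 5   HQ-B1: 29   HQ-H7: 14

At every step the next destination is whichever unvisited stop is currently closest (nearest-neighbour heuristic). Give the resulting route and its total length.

74 blocks along HQ → U4 → H7 → W8 → B1 → E7 → HQ.

At HQ the remaining stops are U4 9, H7 14, W8 24, B1 29, E7 32; go to U4.
At U4 the remaining stops are H7 5, W8 15, B1 20, E7 23; go to H7.
At H7 the remaining stops are W8 10, B1 15, E7 18; go to W8.
At W8 the remaining stops are B1 5, E7 8; go to B1.
At B1 the remaining stops are E7 13; go to E7.
Return E7→HQ: 32.
Total = 9 + 5 + 10 + 5 + 13 + 32 = 74.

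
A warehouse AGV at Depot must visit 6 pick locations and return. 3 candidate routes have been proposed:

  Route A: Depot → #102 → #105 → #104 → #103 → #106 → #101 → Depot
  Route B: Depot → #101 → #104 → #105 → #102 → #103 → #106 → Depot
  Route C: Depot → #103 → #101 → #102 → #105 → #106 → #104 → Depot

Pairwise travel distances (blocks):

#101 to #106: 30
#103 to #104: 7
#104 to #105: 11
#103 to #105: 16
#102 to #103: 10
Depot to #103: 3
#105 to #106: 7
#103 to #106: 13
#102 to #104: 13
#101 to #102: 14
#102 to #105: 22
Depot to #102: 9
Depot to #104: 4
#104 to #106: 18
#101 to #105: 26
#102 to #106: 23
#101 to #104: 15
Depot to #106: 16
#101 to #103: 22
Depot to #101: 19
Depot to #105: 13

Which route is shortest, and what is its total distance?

90 blocks — Route C is the shortest.

Route A: 9 + 22 + 11 + 7 + 13 + 30 + 19 = 111
Route B: 19 + 15 + 11 + 22 + 10 + 13 + 16 = 106
Route C: 3 + 22 + 14 + 22 + 7 + 18 + 4 = 90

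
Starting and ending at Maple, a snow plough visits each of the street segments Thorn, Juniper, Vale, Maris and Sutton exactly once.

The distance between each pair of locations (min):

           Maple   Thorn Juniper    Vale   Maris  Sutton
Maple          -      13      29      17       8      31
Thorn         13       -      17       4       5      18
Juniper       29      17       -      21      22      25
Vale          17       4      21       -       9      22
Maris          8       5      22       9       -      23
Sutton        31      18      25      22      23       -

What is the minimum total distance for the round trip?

93 min — the shortest possible round trip.

There are 60 distinct closed tours to check (reversals are equivalent).
Maple → Thorn → Juniper → Vale → Maris → Sutton → Maple: 13+17+21+9+23+31 = 114
Maple → Thorn → Juniper → Vale → Sutton → Maris → Maple: 13+17+21+22+23+8 = 104
Maple → Thorn → Juniper → Maris → Vale → Sutton → Maple: 13+17+22+9+22+31 = 114
Maple → Thorn → Juniper → Maris → Sutton → Vale → Maple: 13+17+22+23+22+17 = 114
Maple → Thorn → Juniper → Sutton → Vale → Maris → Maple: 13+17+25+22+9+8 = 94
Maple → Thorn → Juniper → Sutton → Maris → Vale → Maple: 13+17+25+23+9+17 = 104
Maple → Thorn → Vale → Juniper → Maris → Sutton → Maple: 13+4+21+22+23+31 = 114
Maple → Thorn → Vale → Juniper → Sutton → Maris → Maple: 13+4+21+25+23+8 = 94
Maple → Thorn → Vale → Maris → Juniper → Sutton → Maple: 13+4+9+22+25+31 = 104
Maple → Thorn → Vale → Maris → Sutton → Juniper → Maple: 13+4+9+23+25+29 = 103
Maple → Thorn → Vale → Sutton → Juniper → Maris → Maple: 13+4+22+25+22+8 = 94
Maple → Thorn → Vale → Sutton → Maris → Juniper → Maple: 13+4+22+23+22+29 = 113
Maple → Thorn → Maris → Juniper → Vale → Sutton → Maple: 13+5+22+21+22+31 = 114
Maple → Thorn → Maris → Juniper → Sutton → Vale → Maple: 13+5+22+25+22+17 = 104
… (46 more)
Maple → Juniper → Sutton → Thorn → Vale → Maris → Maple: 29+25+18+4+9+8 = 93  ← best
The minimum is 93.
One optimal route: Maple → Juniper → Sutton → Thorn → Vale → Maris → Maple (or its reverse).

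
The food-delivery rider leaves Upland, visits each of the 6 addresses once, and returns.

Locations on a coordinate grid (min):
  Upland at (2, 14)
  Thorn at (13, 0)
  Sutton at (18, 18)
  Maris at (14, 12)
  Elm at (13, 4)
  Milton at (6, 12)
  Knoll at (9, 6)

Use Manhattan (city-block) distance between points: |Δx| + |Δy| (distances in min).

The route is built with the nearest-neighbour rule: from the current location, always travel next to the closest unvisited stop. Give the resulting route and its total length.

From Upland: distances to unvisited — Milton=6, Maris=14, Knoll=15, Sutton=20, Elm=21, Thorn=25. Nearest is Milton (6).
From Milton: distances to unvisited — Maris=8, Knoll=9, Elm=15, Sutton=18, Thorn=19. Nearest is Maris (8).
From Maris: distances to unvisited — Elm=9, Sutton=10, Knoll=11, Thorn=13. Nearest is Elm (9).
From Elm: distances to unvisited — Thorn=4, Knoll=6, Sutton=19. Nearest is Thorn (4).
From Thorn: distances to unvisited — Knoll=10, Sutton=23. Nearest is Knoll (10).
From Knoll: distances to unvisited — Sutton=21. Nearest is Sutton (21).
Return Sutton→Upland: 20.
Total = 6 + 8 + 9 + 4 + 10 + 21 + 20 = 78.

Total distance 78 min via the nearest-neighbour route Upland → Milton → Maris → Elm → Thorn → Knoll → Sutton → Upland.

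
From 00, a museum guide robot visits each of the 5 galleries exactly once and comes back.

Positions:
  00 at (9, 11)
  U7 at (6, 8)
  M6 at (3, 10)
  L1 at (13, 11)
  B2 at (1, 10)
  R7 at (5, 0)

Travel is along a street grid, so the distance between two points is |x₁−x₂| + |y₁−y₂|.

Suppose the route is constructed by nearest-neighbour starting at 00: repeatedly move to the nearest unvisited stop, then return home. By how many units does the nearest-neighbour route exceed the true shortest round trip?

4 longer than the optimal tour.

00: L1=4, U7=6, M6=7, B2=9, R7=15 ⇒ L1
L1: U7=10, M6=11, B2=13, R7=19 ⇒ U7
U7: M6=5, B2=7, R7=9 ⇒ M6
M6: B2=2, R7=12 ⇒ B2
B2: R7=14 ⇒ R7
NN route 00 → L1 → U7 → M6 → B2 → R7 → 00 costs 50.
Optimal: 00 → U7 → R7 → M6 → B2 → L1 → 00 costs 46 (by enumerating all 60 distinct tours).
Excess = 50 − 46 = 4.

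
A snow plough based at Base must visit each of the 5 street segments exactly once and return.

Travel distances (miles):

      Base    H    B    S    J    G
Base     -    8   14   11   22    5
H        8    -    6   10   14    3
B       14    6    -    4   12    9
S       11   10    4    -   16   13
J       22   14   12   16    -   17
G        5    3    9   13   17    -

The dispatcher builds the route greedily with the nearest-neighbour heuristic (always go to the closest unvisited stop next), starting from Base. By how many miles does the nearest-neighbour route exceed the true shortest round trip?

Base: G=5, H=8, S=11, B=14, J=22 ⇒ G
G: H=3, B=9, S=13, J=17 ⇒ H
H: B=6, S=10, J=14 ⇒ B
B: S=4, J=12 ⇒ S
S: J=16 ⇒ J
NN route Base → G → H → B → S → J → Base costs 56.
Optimal: Base → S → B → J → H → G → Base costs 49 (by enumerating all 60 distinct tours).
Excess = 56 − 49 = 7.

7 miles longer than the optimal tour.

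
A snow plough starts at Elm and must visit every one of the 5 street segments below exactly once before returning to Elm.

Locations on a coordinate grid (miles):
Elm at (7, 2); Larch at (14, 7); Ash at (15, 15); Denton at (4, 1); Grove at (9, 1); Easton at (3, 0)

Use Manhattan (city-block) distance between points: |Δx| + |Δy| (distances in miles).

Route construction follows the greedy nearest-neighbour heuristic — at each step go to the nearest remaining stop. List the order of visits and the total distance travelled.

From Elm: distances to unvisited — Grove=3, Denton=4, Easton=6, Larch=12, Ash=21. Nearest is Grove (3).
From Grove: distances to unvisited — Denton=5, Easton=7, Larch=11, Ash=20. Nearest is Denton (5).
From Denton: distances to unvisited — Easton=2, Larch=16, Ash=25. Nearest is Easton (2).
From Easton: distances to unvisited — Larch=18, Ash=27. Nearest is Larch (18).
From Larch: distances to unvisited — Ash=9. Nearest is Ash (9).
Return Ash→Elm: 21.
Total = 3 + 5 + 2 + 18 + 9 + 21 = 58.

58 miles along Elm → Grove → Denton → Easton → Larch → Ash → Elm.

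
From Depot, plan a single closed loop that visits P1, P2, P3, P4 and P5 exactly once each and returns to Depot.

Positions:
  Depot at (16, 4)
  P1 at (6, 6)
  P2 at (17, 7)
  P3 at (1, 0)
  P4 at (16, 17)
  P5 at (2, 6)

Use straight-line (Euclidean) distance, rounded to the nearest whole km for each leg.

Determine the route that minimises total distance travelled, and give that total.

Depot → P1 → P2 → P3 → P4 → P5 → Depot: 10+11+17+23+18+14 = 93
Depot → P1 → P2 → P3 → P5 → P4 → Depot: 10+11+17+6+18+13 = 75
Depot → P1 → P2 → P4 → P3 → P5 → Depot: 10+11+10+23+6+14 = 74
Depot → P1 → P2 → P4 → P5 → P3 → Depot: 10+11+10+18+6+16 = 71
Depot → P1 → P2 → P5 → P3 → P4 → Depot: 10+11+15+6+23+13 = 78
Depot → P1 → P2 → P5 → P4 → P3 → Depot: 10+11+15+18+23+16 = 93
Depot → P1 → P3 → P2 → P4 → P5 → Depot: 10+8+17+10+18+14 = 77
Depot → P1 → P3 → P2 → P5 → P4 → Depot: 10+8+17+15+18+13 = 81
Depot → P1 → P3 → P4 → P2 → P5 → Depot: 10+8+23+10+15+14 = 80
Depot → P1 → P3 → P4 → P5 → P2 → Depot: 10+8+23+18+15+3 = 77
Depot → P1 → P3 → P5 → P2 → P4 → Depot: 10+8+6+15+10+13 = 62
Depot → P1 → P3 → P5 → P4 → P2 → Depot: 10+8+6+18+10+3 = 55
Depot → P1 → P4 → P2 → P3 → P5 → Depot: 10+15+10+17+6+14 = 72
Depot → P1 → P4 → P2 → P5 → P3 → Depot: 10+15+10+15+6+16 = 72
… (46 more)
Depot → P2 → P4 → P1 → P5 → P3 → Depot: 3+10+15+4+6+16 = 54  ← best
The minimum is 54.
One optimal route: Depot → P2 → P4 → P1 → P5 → P3 → Depot (or its reverse).

Minimum total distance: 54 km.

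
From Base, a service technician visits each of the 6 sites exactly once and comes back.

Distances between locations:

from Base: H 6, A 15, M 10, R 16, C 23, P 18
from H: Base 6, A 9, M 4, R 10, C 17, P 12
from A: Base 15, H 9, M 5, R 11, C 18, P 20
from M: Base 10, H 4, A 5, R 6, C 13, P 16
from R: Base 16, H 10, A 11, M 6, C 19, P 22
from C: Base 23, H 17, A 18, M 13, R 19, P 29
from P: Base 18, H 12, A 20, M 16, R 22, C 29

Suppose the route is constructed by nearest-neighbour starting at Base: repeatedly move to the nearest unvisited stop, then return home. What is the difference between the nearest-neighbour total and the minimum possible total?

Excess over optimum: 1.

From Base: H=6, M=10, A=15, R=16, P=18, C=23 → choose H (6).
From H: M=4, A=9, R=10, P=12, C=17 → choose M (4).
From M: A=5, R=6, C=13, P=16 → choose A (5).
From A: R=11, C=18, P=20 → choose R (11).
From R: C=19, P=22 → choose C (19).
From C: P=29 → choose P (29).
NN route Base → H → M → A → R → C → P → Base costs 92.
Optimal: Base → H → M → R → C → A → P → Base costs 91 (by enumerating all 360 distinct tours).
Excess = 92 − 91 = 1.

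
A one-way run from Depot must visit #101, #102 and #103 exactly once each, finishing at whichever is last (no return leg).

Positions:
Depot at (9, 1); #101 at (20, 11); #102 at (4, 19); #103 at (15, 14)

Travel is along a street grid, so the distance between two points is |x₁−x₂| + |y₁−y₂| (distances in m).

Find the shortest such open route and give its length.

Minimum one-way distance = 45 m.

There are 3! = 6 possible orderings.
Depot - #101 - #102 - #103: 21+24+16 = 61
Depot - #101 - #103 - #102: 21+8+16 = 45
Depot - #102 - #101 - #103: 23+24+8 = 55
Depot - #102 - #103 - #101: 23+16+8 = 47
Depot - #103 - #101 - #102: 19+8+24 = 51
Depot - #103 - #102 - #101: 19+16+24 = 59
The minimum is 45.
One shortest path: Depot → #101 → #103 → #102.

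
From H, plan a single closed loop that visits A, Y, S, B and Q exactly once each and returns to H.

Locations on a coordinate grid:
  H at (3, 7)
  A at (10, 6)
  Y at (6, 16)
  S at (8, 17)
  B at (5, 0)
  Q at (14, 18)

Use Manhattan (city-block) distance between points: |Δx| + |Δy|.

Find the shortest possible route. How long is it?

58 — the shortest possible round trip.

H → A → Y → S → B → Q → H: 8+14+3+20+27+22 = 94
H → A → Y → S → Q → B → H: 8+14+3+7+27+9 = 68
H → A → Y → B → S → Q → H: 8+14+17+20+7+22 = 88
H → A → Y → B → Q → S → H: 8+14+17+27+7+15 = 88
H → A → Y → Q → S → B → H: 8+14+10+7+20+9 = 68
H → A → Y → Q → B → S → H: 8+14+10+27+20+15 = 94
H → A → S → Y → B → Q → H: 8+13+3+17+27+22 = 90
H → A → S → Y → Q → B → H: 8+13+3+10+27+9 = 70
H → A → S → B → Y → Q → H: 8+13+20+17+10+22 = 90
H → A → S → B → Q → Y → H: 8+13+20+27+10+12 = 90
H → A → S → Q → Y → B → H: 8+13+7+10+17+9 = 64
H → A → S → Q → B → Y → H: 8+13+7+27+17+12 = 84
H → A → B → Y → S → Q → H: 8+11+17+3+7+22 = 68
H → A → B → Y → Q → S → H: 8+11+17+10+7+15 = 68
… (46 more)
H → Y → S → Q → A → B → H: 12+3+7+16+11+9 = 58  ← best
The minimum is 58.
One optimal route: H → Y → S → Q → A → B → H (or its reverse).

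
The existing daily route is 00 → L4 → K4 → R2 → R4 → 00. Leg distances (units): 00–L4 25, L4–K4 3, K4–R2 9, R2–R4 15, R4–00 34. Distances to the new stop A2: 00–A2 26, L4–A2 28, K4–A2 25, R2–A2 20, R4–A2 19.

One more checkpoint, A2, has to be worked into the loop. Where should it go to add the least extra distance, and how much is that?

Minimum extra distance: 11, inserting A2 between R4 and 00.

Insertion cost between consecutive stops i–j is d(i,A2) + d(A2,j) − d(i,j):
  between 00 and L4: 26 + 28 − 25 = 29
  between L4 and K4: 28 + 25 − 3 = 50
  between K4 and R2: 25 + 20 − 9 = 36
  between R2 and R4: 20 + 19 − 15 = 24
  between R4 and 00: 19 + 26 − 34 = 11
Cheapest insertion is between R4 and 00, adding 11.
New total = 86 + 11 = 97.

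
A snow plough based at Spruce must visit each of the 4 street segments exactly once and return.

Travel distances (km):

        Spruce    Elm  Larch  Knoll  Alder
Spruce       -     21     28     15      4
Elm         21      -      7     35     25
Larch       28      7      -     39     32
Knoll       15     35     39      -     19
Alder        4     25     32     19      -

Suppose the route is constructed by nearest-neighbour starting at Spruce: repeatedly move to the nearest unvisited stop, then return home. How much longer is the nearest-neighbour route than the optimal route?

Excess over optimum: 3 km.

From Spruce: Alder=4, Knoll=15, Elm=21, Larch=28 → choose Alder (4).
From Alder: Knoll=19, Elm=25, Larch=32 → choose Knoll (19).
From Knoll: Elm=35, Larch=39 → choose Elm (35).
From Elm: Larch=7 → choose Larch (7).
NN route Spruce → Alder → Knoll → Elm → Larch → Spruce costs 93.
Optimal: Spruce → Elm → Larch → Knoll → Alder → Spruce costs 90 (by enumerating all 12 distinct tours).
Excess = 93 − 90 = 3.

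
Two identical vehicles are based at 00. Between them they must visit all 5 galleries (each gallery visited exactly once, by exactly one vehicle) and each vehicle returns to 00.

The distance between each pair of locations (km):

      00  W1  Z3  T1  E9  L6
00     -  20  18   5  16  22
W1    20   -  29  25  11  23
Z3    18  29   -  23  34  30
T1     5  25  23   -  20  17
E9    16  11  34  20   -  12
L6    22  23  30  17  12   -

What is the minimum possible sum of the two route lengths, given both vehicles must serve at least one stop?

Try each way of splitting the stops between the two vehicles (each non-empty) and, for each split, find the best tour for each vehicle:
  {W1} + {Z3, T1, E9, L6}: 40 + 85 = 125
  {Z3} + {W1, T1, E9, L6}: 36 + 65 = 101
  {W1, Z3} + {T1, E9, L6}: 67 + 50 = 117
  {T1} + {W1, Z3, E9, L6}: 10 + 91 = 101
  {W1, T1} + {Z3, E9, L6}: 50 + 76 = 126
  {Z3, T1} + {W1, E9, L6}: 46 + 65 = 111
  … (15 splits in total)
Best: vehicle 1 00 → Z3 → 00 = 36; vehicle 2 00 → W1 → E9 → L6 → T1 → 00 = 65; combined 101.

101 km — the smallest possible combined total.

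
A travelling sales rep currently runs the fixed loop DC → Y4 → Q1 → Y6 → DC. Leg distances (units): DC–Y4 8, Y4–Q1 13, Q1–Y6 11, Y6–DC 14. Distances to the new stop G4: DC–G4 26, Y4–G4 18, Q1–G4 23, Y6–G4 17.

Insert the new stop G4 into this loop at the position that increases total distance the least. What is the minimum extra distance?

Adding 28 by placing G4 on the Y4–Q1 leg.

Insertion cost between consecutive stops i–j is d(i,G4) + d(G4,j) − d(i,j):
  between DC and Y4: 26 + 18 − 8 = 36
  between Y4 and Q1: 18 + 23 − 13 = 28
  between Q1 and Y6: 23 + 17 − 11 = 29
  between Y6 and DC: 17 + 26 − 14 = 29
Cheapest insertion is between Y4 and Q1, adding 28.
New total = 46 + 28 = 74.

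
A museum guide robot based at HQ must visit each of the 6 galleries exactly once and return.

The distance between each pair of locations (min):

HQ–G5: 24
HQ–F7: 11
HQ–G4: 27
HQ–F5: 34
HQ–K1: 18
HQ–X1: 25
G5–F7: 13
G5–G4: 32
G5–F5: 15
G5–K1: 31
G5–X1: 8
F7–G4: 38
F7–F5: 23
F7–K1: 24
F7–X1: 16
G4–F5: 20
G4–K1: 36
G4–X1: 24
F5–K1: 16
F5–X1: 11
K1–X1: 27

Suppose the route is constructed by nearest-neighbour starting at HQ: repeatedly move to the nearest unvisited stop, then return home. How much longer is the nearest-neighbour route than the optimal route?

12 min longer than the optimal tour.

From HQ: F7=11, K1=18, G5=24, X1=25, G4=27, F5=34 → choose F7 (11).
From F7: G5=13, X1=16, F5=23, K1=24, G4=38 → choose G5 (13).
From G5: X1=8, F5=15, K1=31, G4=32 → choose X1 (8).
From X1: F5=11, G4=24, K1=27 → choose F5 (11).
From F5: K1=16, G4=20 → choose K1 (16).
From K1: G4=36 → choose G4 (36).
NN route HQ → F7 → G5 → X1 → F5 → K1 → G4 → HQ costs 122.
Optimal: HQ → F7 → G5 → X1 → G4 → F5 → K1 → HQ costs 110 (by enumerating all 360 distinct tours).
Excess = 122 − 110 = 12.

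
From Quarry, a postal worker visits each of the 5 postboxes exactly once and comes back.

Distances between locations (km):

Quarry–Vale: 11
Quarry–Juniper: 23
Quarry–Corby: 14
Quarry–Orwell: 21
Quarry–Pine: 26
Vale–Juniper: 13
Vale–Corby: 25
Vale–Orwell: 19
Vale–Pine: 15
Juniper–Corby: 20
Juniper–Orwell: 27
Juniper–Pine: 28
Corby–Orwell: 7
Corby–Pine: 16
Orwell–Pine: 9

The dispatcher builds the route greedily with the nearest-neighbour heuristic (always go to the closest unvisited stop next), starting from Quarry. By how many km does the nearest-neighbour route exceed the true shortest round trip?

The nearest-neighbour route is 5 km longer than optimal.

From Quarry: Vale=11, Corby=14, Orwell=21, Juniper=23, Pine=26 → choose Vale (11).
From Vale: Juniper=13, Pine=15, Orwell=19, Corby=25 → choose Juniper (13).
From Juniper: Corby=20, Orwell=27, Pine=28 → choose Corby (20).
From Corby: Orwell=7, Pine=16 → choose Orwell (7).
From Orwell: Pine=9 → choose Pine (9).
NN route Quarry → Vale → Juniper → Corby → Orwell → Pine → Quarry costs 86.
Optimal: Quarry → Juniper → Vale → Pine → Orwell → Corby → Quarry costs 81 (by enumerating all 60 distinct tours).
Excess = 86 − 81 = 5.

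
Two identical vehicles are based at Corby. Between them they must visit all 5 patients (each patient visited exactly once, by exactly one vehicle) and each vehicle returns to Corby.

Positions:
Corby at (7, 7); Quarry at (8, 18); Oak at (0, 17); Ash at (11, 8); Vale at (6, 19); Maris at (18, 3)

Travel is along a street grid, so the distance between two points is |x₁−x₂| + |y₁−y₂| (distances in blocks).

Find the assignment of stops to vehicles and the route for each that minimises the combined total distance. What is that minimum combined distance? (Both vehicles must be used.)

72 blocks — the smallest possible combined total.

Check every non-empty split of the stops between the two vehicles; for each half take its own optimal tour:
  {Quarry} + {Oak, Ash, Vale, Maris}: 24 + 68 = 92
  {Oak} + {Quarry, Ash, Vale, Maris}: 34 + 56 = 90
  {Quarry, Oak} + {Ash, Vale, Maris}: 38 + 56 = 94
  {Ash} + {Quarry, Oak, Vale, Maris}: 10 + 68 = 78
  {Quarry, Ash} + {Oak, Vale, Maris}: 30 + 68 = 98
  {Oak, Ash} + {Quarry, Vale, Maris}: 42 + 56 = 98
  … (15 splits in total)
  {Quarry, Oak, Vale} + {Ash, Maris}: 40 + 32 = 72  ← best
Best: vehicle 1 Corby → Quarry → Vale → Oak → Corby = 40; vehicle 2 Corby → Ash → Maris → Corby = 32; combined 72.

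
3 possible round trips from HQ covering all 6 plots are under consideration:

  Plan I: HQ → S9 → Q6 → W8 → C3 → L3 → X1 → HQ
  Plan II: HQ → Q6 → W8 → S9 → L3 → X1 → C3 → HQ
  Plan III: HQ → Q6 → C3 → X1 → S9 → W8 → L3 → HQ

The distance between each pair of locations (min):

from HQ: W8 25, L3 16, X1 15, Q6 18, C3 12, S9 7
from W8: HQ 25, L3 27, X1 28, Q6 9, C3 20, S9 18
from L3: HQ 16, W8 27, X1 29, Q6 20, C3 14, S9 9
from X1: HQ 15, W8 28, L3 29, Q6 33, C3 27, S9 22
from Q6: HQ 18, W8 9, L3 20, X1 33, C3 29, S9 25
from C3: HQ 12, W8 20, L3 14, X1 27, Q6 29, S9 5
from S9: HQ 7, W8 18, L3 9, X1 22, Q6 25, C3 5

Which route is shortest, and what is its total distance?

Plan I: 7 + 25 + 9 + 20 + 14 + 29 + 15 = 119
Plan II: 18 + 9 + 18 + 9 + 29 + 27 + 12 = 122
Plan III: 18 + 29 + 27 + 22 + 18 + 27 + 16 = 157

119 min — Plan I is the shortest.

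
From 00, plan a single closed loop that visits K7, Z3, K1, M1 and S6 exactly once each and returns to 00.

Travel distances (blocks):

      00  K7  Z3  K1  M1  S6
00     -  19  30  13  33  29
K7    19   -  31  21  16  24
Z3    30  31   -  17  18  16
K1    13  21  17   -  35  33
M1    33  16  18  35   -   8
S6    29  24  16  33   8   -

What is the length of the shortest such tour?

There are 60 distinct closed tours to check (reversals are equivalent).
00→K7→Z3→K1→M1→S6→00: 19+31+17+35+8+29 = 139
00→K7→Z3→K1→S6→M1→00: 19+31+17+33+8+33 = 141
00→K7→Z3→M1→K1→S6→00: 19+31+18+35+33+29 = 165
00→K7→Z3→M1→S6→K1→00: 19+31+18+8+33+13 = 122
00→K7→Z3→S6→K1→M1→00: 19+31+16+33+35+33 = 167
00→K7→Z3→S6→M1→K1→00: 19+31+16+8+35+13 = 122
00→K7→K1→Z3→M1→S6→00: 19+21+17+18+8+29 = 112
00→K7→K1→Z3→S6→M1→00: 19+21+17+16+8+33 = 114
00→K7→K1→M1→Z3→S6→00: 19+21+35+18+16+29 = 138
00→K7→K1→M1→S6→Z3→00: 19+21+35+8+16+30 = 129
00→K7→K1→S6→Z3→M1→00: 19+21+33+16+18+33 = 140
00→K7→K1→S6→M1→Z3→00: 19+21+33+8+18+30 = 129
00→K7→M1→Z3→K1→S6→00: 19+16+18+17+33+29 = 132
00→K7→M1→Z3→S6→K1→00: 19+16+18+16+33+13 = 115
… (46 more)
00→K7→M1→S6→Z3→K1→00: 19+16+8+16+17+13 = 89  ← best
The minimum is 89.
One optimal route: 00 → K7 → M1 → S6 → Z3 → K1 → 00 (or its reverse).

89 blocks — the shortest possible round trip.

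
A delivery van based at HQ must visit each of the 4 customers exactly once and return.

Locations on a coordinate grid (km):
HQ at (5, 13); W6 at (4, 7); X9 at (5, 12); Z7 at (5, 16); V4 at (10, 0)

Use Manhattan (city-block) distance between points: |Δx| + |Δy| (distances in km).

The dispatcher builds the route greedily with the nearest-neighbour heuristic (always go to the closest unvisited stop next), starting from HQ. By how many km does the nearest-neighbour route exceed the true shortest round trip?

2 km longer than the optimal tour.

From HQ: X9=1, Z7=3, W6=7, V4=18 → choose X9 (1).
From X9: Z7=4, W6=6, V4=17 → choose Z7 (4).
From Z7: W6=10, V4=21 → choose W6 (10).
From W6: V4=13 → choose V4 (13).
NN route HQ → X9 → Z7 → W6 → V4 → HQ costs 46.
Optimal: HQ → W6 → V4 → X9 → Z7 → HQ costs 44 (by enumerating all 12 distinct tours).
Excess = 46 − 44 = 2.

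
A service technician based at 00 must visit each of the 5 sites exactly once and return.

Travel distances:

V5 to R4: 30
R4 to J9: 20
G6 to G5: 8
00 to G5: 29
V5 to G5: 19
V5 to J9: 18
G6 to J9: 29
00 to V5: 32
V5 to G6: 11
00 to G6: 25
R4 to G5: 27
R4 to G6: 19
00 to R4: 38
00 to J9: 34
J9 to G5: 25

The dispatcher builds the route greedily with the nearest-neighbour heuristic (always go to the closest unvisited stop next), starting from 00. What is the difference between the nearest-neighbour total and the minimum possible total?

00: G6=25, G5=29, V5=32, J9=34, R4=38 ⇒ G6
G6: G5=8, V5=11, R4=19, J9=29 ⇒ G5
G5: V5=19, J9=25, R4=27 ⇒ V5
V5: J9=18, R4=30 ⇒ J9
J9: R4=20 ⇒ R4
NN route 00 → G6 → G5 → V5 → J9 → R4 → 00 costs 128.
Optimal: 00 → R4 → J9 → V5 → G6 → G5 → 00 costs 124 (by enumerating all 60 distinct tours).
Excess = 128 − 124 = 4.

The nearest-neighbour route is 4 longer than optimal.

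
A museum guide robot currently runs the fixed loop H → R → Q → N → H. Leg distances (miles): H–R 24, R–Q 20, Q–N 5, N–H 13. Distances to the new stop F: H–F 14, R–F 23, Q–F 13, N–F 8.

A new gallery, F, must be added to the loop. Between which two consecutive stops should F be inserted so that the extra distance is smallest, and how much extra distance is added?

Insertion cost between consecutive stops i–j is d(i,F) + d(F,j) − d(i,j):
  between H and R: 14 + 23 − 24 = 13
  between R and Q: 23 + 13 − 20 = 16
  between Q and N: 13 + 8 − 5 = 16
  between N and H: 8 + 14 − 13 = 9
Cheapest insertion is between N and H, adding 9.
New total = 62 + 9 = 71.

Minimum extra distance: 9 miles, inserting F between N and H.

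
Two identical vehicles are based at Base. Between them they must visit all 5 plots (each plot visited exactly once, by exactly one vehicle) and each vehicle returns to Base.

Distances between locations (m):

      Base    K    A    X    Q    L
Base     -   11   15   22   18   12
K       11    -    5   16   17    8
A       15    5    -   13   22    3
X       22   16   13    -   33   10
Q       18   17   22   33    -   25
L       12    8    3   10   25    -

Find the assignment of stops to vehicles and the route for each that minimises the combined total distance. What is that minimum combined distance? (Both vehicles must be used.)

87 m — the smallest possible combined total.

Check every non-empty split of the stops between the two vehicles; for each half take its own optimal tour:
  {K} + {A, X, Q, L}: 22 + 75 = 97
  {A} + {K, X, Q, L}: 30 + 73 = 103
  {K, A} + {X, Q, L}: 31 + 73 = 104
  {X} + {K, A, Q, L}: 44 + 55 = 99
  {K, X} + {A, Q, L}: 49 + 55 = 104
  {A, X} + {K, Q, L}: 50 + 55 = 105
  … (15 splits in total)
  {Q} + {K, A, X, L}: 36 + 51 = 87  ← best
Best: vehicle 1 Base → Q → Base = 36; vehicle 2 Base → K → A → X → L → Base = 51; combined 87.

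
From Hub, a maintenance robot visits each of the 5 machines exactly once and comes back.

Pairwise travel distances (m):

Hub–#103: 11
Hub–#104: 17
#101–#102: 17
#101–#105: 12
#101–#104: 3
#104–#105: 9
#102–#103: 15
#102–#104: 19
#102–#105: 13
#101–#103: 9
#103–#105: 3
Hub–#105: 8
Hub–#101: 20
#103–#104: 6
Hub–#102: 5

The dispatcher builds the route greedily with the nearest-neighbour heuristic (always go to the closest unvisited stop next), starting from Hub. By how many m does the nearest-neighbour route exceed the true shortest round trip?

From Hub: #102=5, #105=8, #103=11, #104=17, #101=20 → choose #102 (5).
From #102: #105=13, #103=15, #101=17, #104=19 → choose #105 (13).
From #105: #103=3, #104=9, #101=12 → choose #103 (3).
From #103: #104=6, #101=9 → choose #104 (6).
From #104: #101=3 → choose #101 (3).
NN route Hub → #102 → #105 → #103 → #104 → #101 → Hub costs 50.
Optimal: Hub → #102 → #101 → #104 → #103 → #105 → Hub costs 42 (by enumerating all 60 distinct tours).
Excess = 50 − 42 = 8.

The nearest-neighbour route is 8 m longer than optimal.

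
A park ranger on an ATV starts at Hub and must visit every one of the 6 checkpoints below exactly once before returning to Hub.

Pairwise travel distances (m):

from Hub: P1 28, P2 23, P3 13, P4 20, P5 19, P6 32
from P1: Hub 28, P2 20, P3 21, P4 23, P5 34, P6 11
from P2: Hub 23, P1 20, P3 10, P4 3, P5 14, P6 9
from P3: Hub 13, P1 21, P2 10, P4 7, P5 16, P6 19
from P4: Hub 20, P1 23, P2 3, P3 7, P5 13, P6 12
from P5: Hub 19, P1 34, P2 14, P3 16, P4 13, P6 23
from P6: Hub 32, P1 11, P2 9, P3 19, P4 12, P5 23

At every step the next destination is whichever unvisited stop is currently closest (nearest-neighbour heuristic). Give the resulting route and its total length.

Total distance 96 m via the nearest-neighbour route Hub → P3 → P4 → P2 → P6 → P1 → P5 → Hub.

Hub → [P3:13 / P5:19 / P4:20 / P2:23 / P1:28 / P6:32] → P3 (13)
P3 → [P4:7 / P2:10 / P5:16 / P6:19 / P1:21] → P4 (7)
P4 → [P2:3 / P6:12 / P5:13 / P1:23] → P2 (3)
P2 → [P6:9 / P5:14 / P1:20] → P6 (9)
P6 → [P1:11 / P5:23] → P1 (11)
P1 → [P5:34] → P5 (34)
Return P5→Hub: 19.
Total = 13 + 7 + 3 + 9 + 11 + 34 + 19 = 96.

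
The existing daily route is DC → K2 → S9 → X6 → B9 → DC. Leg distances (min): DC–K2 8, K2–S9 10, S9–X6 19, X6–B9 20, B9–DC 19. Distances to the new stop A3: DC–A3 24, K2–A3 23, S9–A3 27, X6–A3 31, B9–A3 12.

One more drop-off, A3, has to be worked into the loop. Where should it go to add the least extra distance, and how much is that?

Adding 17 min by placing A3 on the B9–DC leg.

Insertion cost between consecutive stops i–j is d(i,A3) + d(A3,j) − d(i,j):
  between DC and K2: 24 + 23 − 8 = 39
  between K2 and S9: 23 + 27 − 10 = 40
  between S9 and X6: 27 + 31 − 19 = 39
  between X6 and B9: 31 + 12 − 20 = 23
  between B9 and DC: 12 + 24 − 19 = 17
Cheapest insertion is between B9 and DC, adding 17.
New total = 76 + 17 = 93.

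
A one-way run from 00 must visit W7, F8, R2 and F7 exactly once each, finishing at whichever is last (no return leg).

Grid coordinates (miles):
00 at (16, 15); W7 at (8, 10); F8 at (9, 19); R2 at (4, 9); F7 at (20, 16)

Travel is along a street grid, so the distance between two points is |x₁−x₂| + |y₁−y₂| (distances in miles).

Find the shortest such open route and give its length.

Minimum one-way distance = 34 miles.

There are 4! = 24 possible orderings.
00 - W7 - F8 - R2 - F7: 13+10+15+23 = 61
00 - W7 - F8 - F7 - R2: 13+10+14+23 = 60
00 - W7 - R2 - F8 - F7: 13+5+15+14 = 47
00 - W7 - R2 - F7 - F8: 13+5+23+14 = 55
00 - W7 - F7 - F8 - R2: 13+18+14+15 = 60
00 - W7 - F7 - R2 - F8: 13+18+23+15 = 69
00 - F8 - W7 - R2 - F7: 11+10+5+23 = 49
00 - F8 - W7 - F7 - R2: 11+10+18+23 = 62
00 - F8 - R2 - W7 - F7: 11+15+5+18 = 49
00 - F8 - R2 - F7 - W7: 11+15+23+18 = 67
00 - F8 - F7 - W7 - R2: 11+14+18+5 = 48
00 - F8 - F7 - R2 - W7: 11+14+23+5 = 53
00 - R2 - W7 - F8 - F7: 18+5+10+14 = 47
00 - R2 - W7 - F7 - F8: 18+5+18+14 = 55
… (10 more)
00 - F7 - F8 - W7 - R2: 5+14+10+5 = 34  ← best
The minimum is 34.
One shortest path: 00 → F7 → F8 → W7 → R2.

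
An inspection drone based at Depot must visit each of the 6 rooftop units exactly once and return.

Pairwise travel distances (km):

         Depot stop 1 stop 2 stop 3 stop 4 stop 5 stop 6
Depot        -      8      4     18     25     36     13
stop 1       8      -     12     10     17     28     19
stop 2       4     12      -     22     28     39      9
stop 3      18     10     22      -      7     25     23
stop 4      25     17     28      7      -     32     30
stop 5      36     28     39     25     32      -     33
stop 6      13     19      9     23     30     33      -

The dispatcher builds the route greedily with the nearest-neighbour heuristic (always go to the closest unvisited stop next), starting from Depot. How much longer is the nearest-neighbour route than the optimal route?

Depot: stop 2=4, stop 1=8, stop 6=13, stop 3=18, stop 4=25, stop 5=36 ⇒ stop 2
stop 2: stop 6=9, stop 1=12, stop 3=22, stop 4=28, stop 5=39 ⇒ stop 6
stop 6: stop 1=19, stop 3=23, stop 4=30, stop 5=33 ⇒ stop 1
stop 1: stop 3=10, stop 4=17, stop 5=28 ⇒ stop 3
stop 3: stop 4=7, stop 5=25 ⇒ stop 4
stop 4: stop 5=32 ⇒ stop 5
NN route Depot → stop 2 → stop 6 → stop 1 → stop 3 → stop 4 → stop 5 → Depot costs 117.
Optimal: Depot → stop 1 → stop 3 → stop 4 → stop 5 → stop 6 → stop 2 → Depot costs 103 (by enumerating all 360 distinct tours).
Excess = 117 − 103 = 14.

14 km longer than the optimal tour.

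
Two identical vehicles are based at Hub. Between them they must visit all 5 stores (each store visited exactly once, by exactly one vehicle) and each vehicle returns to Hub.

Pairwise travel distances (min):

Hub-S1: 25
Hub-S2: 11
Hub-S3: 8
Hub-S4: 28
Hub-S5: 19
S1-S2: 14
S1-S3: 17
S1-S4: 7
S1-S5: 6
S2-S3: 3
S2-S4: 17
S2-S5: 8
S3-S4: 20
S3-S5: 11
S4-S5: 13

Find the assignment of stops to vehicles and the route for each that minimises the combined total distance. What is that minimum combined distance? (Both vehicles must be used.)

Minimum combined distance: 76 min.

There are 2^4 − 1 = 15 ways to divide the 5 stops into two non-empty groups. For each, the best each vehicle can do is its own shortest tour through its group:
  {S1} + {S2, S3, S4, S5}: 50 + 60 = 110
  {S2} + {S1, S3, S4, S5}: 22 + 60 = 82
  {S1, S2} + {S3, S4, S5}: 50 + 60 = 110
  {S3} + {S1, S2, S4, S5}: 16 + 60 = 76
  {S1, S3} + {S2, S4, S5}: 50 + 60 = 110
  {S2, S3} + {S1, S4, S5}: 22 + 60 = 82
  … (15 splits in total)
Best: vehicle 1 Hub → S3 → Hub = 16; vehicle 2 Hub → S2 → S4 → S1 → S5 → Hub = 60; combined 76.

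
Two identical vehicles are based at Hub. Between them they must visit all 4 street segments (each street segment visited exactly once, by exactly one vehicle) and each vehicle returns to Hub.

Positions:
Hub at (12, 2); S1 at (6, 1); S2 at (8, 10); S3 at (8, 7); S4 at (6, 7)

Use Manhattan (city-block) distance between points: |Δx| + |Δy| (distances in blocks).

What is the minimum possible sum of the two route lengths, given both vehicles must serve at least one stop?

There are 2^3 − 1 = 7 ways to divide the 4 stops into two non-empty groups. For each, the best each vehicle can do is its own shortest tour through its group:
  {S1} + {S2, S3, S4}: 14 + 28 = 42
  {S2} + {S1, S3, S4}: 24 + 24 = 48
  {S1, S2} + {S3, S4}: 30 + 22 = 52
  {S3} + {S1, S2, S4}: 18 + 30 = 48
  {S1, S3} + {S2, S4}: 24 + 28 = 52
  {S2, S3} + {S1, S4}: 24 + 24 = 48
  … (7 splits in total)
Best: vehicle 1 Hub → S1 → Hub = 14; vehicle 2 Hub → S2 → S3 → S4 → Hub = 28; combined 42.

42 blocks — the smallest possible combined total.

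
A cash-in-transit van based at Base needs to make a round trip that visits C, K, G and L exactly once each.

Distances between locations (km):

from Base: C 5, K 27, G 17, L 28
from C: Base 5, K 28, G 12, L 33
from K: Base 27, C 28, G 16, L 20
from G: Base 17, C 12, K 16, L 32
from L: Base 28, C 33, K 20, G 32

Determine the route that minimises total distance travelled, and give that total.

81 km — the shortest possible round trip.

With 4 stops there are 4!/2 = 12 distinct round trips (a route and its reverse cost the same).
Base-C-K-G-L-Base: 5+28+16+32+28 = 109
Base-C-K-L-G-Base: 5+28+20+32+17 = 102
Base-C-G-K-L-Base: 5+12+16+20+28 = 81
Base-C-G-L-K-Base: 5+12+32+20+27 = 96
Base-C-L-K-G-Base: 5+33+20+16+17 = 91
Base-C-L-G-K-Base: 5+33+32+16+27 = 113
Base-K-C-G-L-Base: 27+28+12+32+28 = 127
Base-K-C-L-G-Base: 27+28+33+32+17 = 137
Base-K-G-C-L-Base: 27+16+12+33+28 = 116
Base-K-L-C-G-Base: 27+20+33+12+17 = 109
Base-G-C-K-L-Base: 17+12+28+20+28 = 105
Base-G-K-C-L-Base: 17+16+28+33+28 = 122
The minimum is 81.
One optimal route: Base → C → G → K → L → Base (or its reverse).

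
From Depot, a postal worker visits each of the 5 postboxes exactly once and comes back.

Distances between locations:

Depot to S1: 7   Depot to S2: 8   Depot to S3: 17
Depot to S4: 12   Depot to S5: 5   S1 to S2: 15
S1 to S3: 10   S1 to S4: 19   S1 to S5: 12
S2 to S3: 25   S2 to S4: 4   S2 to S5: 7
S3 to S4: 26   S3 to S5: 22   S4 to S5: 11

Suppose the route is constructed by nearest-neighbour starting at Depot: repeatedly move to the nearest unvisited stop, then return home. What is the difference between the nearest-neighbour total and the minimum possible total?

Depot: S5=5, S1=7, S2=8, S4=12, S3=17 ⇒ S5
S5: S2=7, S4=11, S1=12, S3=22 ⇒ S2
S2: S4=4, S1=15, S3=25 ⇒ S4
S4: S1=19, S3=26 ⇒ S1
S1: S3=10 ⇒ S3
NN route Depot → S5 → S2 → S4 → S1 → S3 → Depot costs 62.
Optimal: Depot → S1 → S3 → S4 → S2 → S5 → Depot costs 59 (by enumerating all 60 distinct tours).
Excess = 62 − 59 = 3.

3 longer than the optimal tour.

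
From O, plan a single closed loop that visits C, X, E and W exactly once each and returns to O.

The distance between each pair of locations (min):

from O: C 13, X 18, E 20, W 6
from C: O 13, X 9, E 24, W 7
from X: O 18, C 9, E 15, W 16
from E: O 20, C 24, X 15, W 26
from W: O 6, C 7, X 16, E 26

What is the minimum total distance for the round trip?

57 min — the shortest possible round trip.

There are 12 distinct closed tours to check (reversals are equivalent).
O → C → X → E → W → O: 13+9+15+26+6 = 69
O → C → X → W → E → O: 13+9+16+26+20 = 84
O → C → E → X → W → O: 13+24+15+16+6 = 74
O → C → E → W → X → O: 13+24+26+16+18 = 97
O → C → W → X → E → O: 13+7+16+15+20 = 71
O → C → W → E → X → O: 13+7+26+15+18 = 79
O → X → C → E → W → O: 18+9+24+26+6 = 83
O → X → C → W → E → O: 18+9+7+26+20 = 80
O → X → E → C → W → O: 18+15+24+7+6 = 70
O → X → W → C → E → O: 18+16+7+24+20 = 85
O → E → C → X → W → O: 20+24+9+16+6 = 75
O → E → X → C → W → O: 20+15+9+7+6 = 57
The minimum is 57.
One optimal route: O → E → X → C → W → O (or its reverse).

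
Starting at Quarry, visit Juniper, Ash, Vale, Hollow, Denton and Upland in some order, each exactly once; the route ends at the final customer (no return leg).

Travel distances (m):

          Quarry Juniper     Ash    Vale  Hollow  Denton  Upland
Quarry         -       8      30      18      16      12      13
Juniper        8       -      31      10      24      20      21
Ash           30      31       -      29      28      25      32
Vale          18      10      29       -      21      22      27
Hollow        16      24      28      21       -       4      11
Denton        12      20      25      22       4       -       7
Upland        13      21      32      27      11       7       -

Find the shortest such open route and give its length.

82 m — the minimum one-way total.

There are 6! = 720 possible orderings.
Quarry→Juniper→Ash→Vale→Hollow→Denton→Upland: 8+31+29+21+4+7 = 100
Quarry→Juniper→Ash→Vale→Hollow→Upland→Denton: 8+31+29+21+11+7 = 107
Quarry→Juniper→Ash→Vale→Denton→Hollow→Upland: 8+31+29+22+4+11 = 105
Quarry→Juniper→Ash→Vale→Denton→Upland→Hollow: 8+31+29+22+7+11 = 108
Quarry→Juniper→Ash→Vale→Upland→Hollow→Denton: 8+31+29+27+11+4 = 110
Quarry→Juniper→Ash→Vale→Upland→Denton→Hollow: 8+31+29+27+7+4 = 106
Quarry→Juniper→Ash→Hollow→Vale→Denton→Upland: 8+31+28+21+22+7 = 117
Quarry→Juniper→Ash→Hollow→Vale→Upland→Denton: 8+31+28+21+27+7 = 122
… (712 more)
Quarry→Juniper→Vale→Hollow→Denton→Upland→Ash: 8+10+21+4+7+32 = 82  ← best
The minimum is 82.
One shortest path: Quarry → Juniper → Vale → Hollow → Denton → Upland → Ash.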